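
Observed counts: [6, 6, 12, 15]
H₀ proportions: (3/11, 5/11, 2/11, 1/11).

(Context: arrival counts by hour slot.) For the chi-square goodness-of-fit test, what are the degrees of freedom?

degrees of freedom = 3

df = k − 1 = 4 − 1 = 3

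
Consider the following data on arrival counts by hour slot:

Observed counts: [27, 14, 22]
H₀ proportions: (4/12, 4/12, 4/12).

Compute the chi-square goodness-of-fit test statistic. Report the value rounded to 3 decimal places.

n = 63; E_i = n·p_i = [21.00, 21.00, 21.00]
χ² = (27−21.00)²/21.00 + (14−21.00)²/21.00 + (22−21.00)²/21.00 = 4.0952
df = 2

test statistic = 4.095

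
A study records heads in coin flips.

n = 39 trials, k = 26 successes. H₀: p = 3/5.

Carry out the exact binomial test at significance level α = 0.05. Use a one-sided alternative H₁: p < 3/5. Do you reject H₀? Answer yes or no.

Exact binomial: n=39, k=26, p₀=3/5=0.6000
P(X≤26) from Σ C(n,i)·p₀^i·(1−p₀)^(n−i)
p-value (one-sided, H₁ less) = 0.84463
At α=0.05: p ≥ α → fail to reject H₀

reject H₀: no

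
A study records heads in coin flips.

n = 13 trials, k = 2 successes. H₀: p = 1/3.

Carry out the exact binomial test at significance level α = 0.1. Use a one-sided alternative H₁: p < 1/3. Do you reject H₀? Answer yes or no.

Exact binomial: n=13, k=2, p₀=1/3=0.3333
P(X≤2) from Σ C(n,i)·p₀^i·(1−p₀)^(n−i)
p-value (one-sided, H₁ less) = 0.13873
At α=0.1: p ≥ α → fail to reject H₀

reject H₀: no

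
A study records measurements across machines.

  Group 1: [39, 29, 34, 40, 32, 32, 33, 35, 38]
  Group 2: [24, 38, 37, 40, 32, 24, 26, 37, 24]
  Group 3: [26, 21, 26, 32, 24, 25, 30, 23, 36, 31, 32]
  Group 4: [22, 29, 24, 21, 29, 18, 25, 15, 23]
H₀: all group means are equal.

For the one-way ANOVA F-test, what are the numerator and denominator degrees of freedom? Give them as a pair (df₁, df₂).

k = 4 groups, N = 38 total
df = (k−1, N−k) = (4−1, 38−4) = (3, 34)

degrees of freedom = [3, 34]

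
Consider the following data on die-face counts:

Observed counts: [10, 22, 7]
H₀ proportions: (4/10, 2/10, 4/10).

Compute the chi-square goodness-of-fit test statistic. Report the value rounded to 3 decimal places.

test statistic = 32.603

n = 39; E_i = n·p_i = [15.60, 7.80, 15.60]
χ² = (10−15.60)²/15.60 + (22−7.80)²/7.80 + (7−15.60)²/15.60 = 32.6026
df = 2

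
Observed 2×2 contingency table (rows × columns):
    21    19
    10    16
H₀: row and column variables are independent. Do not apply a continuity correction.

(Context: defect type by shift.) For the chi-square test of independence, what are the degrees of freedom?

df = (r−1)(c−1) = (2−1)·(2−1) = 1

degrees of freedom = 1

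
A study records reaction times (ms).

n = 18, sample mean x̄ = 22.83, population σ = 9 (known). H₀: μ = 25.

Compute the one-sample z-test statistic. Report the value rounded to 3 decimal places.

test statistic = -1.023

SE = σ/√n = 9/√18 = 2.1213
z = (x̄−μ₀)/SE = (22.83−25)/2.1213 = -1.0229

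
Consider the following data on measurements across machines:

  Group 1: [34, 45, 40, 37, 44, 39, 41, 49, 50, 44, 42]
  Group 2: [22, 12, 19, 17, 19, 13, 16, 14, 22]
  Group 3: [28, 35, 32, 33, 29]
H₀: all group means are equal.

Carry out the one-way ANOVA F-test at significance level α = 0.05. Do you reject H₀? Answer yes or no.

reject H₀: yes

Group means [42.27, 17.11, 31.40], grand mean 31.040
SSB = Σnᵢ(x̄ᵢ−x̄)² = 3134.689; SSW = ΣΣ(x−x̄ᵢ)² = 374.271
MSB = 3134.689/2 = 1567.3446; MSW = 374.271/22 = 17.0123
F = MSB/MSW = 92.1301
df = (2, 22)
p-value (upper-tail) = 0.00000
At α=0.05: p < α → reject H₀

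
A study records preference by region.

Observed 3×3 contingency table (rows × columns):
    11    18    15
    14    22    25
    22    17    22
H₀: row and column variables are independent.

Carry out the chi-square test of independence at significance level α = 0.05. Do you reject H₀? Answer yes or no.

Row totals [44, 61, 61], col totals [47, 57, 62], n=166
χ² = (11−12.46)²/12.46 + (18−15.11)²/15.11 + (15−16.43)²/16.43 + (14−17.27)²/17.27 + (22−20.95)²/20.95 + (25−22.78)²/22.78 + (22−17.27)²/17.27 + (17−20.95)²/20.95 + (22−22.78)²/22.78 = 3.8024
df = 4
p-value (upper-tail) = 0.43340
At α=0.05: p ≥ α → fail to reject H₀

reject H₀: no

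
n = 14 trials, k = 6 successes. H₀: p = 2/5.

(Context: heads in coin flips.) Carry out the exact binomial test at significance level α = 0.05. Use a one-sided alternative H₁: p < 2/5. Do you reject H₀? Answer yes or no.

reject H₀: no

Exact binomial: n=14, k=6, p₀=2/5=0.4000
P(X≤6) from Σ C(n,i)·p₀^i·(1−p₀)^(n−i)
p-value (one-sided, H₁ less) = 0.69245
At α=0.05: p ≥ α → fail to reject H₀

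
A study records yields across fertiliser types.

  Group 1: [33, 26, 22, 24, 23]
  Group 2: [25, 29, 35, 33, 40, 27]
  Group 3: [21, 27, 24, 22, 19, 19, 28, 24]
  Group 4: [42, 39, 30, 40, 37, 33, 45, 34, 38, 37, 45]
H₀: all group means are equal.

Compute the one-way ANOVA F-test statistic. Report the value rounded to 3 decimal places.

Group means [25.60, 31.50, 23.00, 38.18], grand mean 30.700
SSB = Σnᵢ(x̄ᵢ−x̄)² = 1223.964; SSW = ΣΣ(x−x̄ᵢ)² = 538.336
MSB = 1223.964/3 = 407.9879; MSW = 538.336/26 = 20.7052
F = MSB/MSW = 19.7046
df = (3, 26)

test statistic = 19.705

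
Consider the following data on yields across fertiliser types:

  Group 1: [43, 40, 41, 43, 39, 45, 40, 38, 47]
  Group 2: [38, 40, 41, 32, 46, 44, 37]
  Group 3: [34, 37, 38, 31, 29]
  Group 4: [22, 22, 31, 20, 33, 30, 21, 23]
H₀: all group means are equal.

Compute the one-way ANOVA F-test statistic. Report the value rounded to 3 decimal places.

Group means [41.78, 39.71, 33.80, 25.25], grand mean 35.345
SSB = Σnᵢ(x̄ᵢ−x̄)² = 1333.268; SSW = ΣΣ(x−x̄ᵢ)² = 445.284
MSB = 1333.268/3 = 444.4225; MSW = 445.284/25 = 17.8114
F = MSB/MSW = 24.9516
df = (3, 25)

test statistic = 24.952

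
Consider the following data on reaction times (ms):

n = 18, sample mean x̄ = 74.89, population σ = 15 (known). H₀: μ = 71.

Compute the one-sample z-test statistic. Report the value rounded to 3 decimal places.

test statistic = 1.100

SE = σ/√n = 15/√18 = 3.5355
z = (x̄−μ₀)/SE = (74.89−71)/3.5355 = 1.1003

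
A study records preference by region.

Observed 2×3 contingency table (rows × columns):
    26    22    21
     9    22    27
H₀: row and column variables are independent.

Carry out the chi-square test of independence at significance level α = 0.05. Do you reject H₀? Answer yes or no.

Row totals [69, 58], col totals [35, 44, 48], n=127
χ² = (26−19.02)²/19.02 + (22−23.91)²/23.91 + (21−26.08)²/26.08 + (9−15.98)²/15.98 + (22−20.09)²/20.09 + (27−21.92)²/21.92 = 8.1153
df = 2
p-value (upper-tail) = 0.01729
At α=0.05: p < α → reject H₀

reject H₀: yes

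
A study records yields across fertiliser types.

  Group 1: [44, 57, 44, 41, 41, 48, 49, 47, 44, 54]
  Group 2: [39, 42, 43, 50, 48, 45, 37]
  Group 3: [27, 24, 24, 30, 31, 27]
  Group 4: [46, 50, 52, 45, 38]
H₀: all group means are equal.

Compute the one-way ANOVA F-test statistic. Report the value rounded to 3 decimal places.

Group means [46.90, 43.43, 27.17, 46.20], grand mean 41.679
SSB = Σnᵢ(x̄ᵢ−x̄)² = 1659.860; SSW = ΣΣ(x−x̄ᵢ)² = 542.248
MSB = 1659.860/3 = 553.2865; MSW = 542.248/24 = 22.5937
F = MSB/MSW = 24.4886
df = (3, 24)

test statistic = 24.489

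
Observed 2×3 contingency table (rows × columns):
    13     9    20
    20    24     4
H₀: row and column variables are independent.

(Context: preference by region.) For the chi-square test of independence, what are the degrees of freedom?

df = (r−1)(c−1) = (2−1)·(3−1) = 2

degrees of freedom = 2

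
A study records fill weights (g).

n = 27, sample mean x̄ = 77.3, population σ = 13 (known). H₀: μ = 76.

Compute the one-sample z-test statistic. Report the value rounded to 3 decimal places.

test statistic = 0.520

SE = σ/√n = 13/√27 = 2.5019
z = (x̄−μ₀)/SE = (77.3−76)/2.5019 = 0.5196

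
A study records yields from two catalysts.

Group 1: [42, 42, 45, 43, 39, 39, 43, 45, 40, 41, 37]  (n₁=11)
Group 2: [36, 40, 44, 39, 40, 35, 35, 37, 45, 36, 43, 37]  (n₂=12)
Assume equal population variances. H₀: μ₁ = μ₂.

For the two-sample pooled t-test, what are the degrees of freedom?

df = n₁ + n₂ − 2 = 11 + 12 − 2 = 21

degrees of freedom = 21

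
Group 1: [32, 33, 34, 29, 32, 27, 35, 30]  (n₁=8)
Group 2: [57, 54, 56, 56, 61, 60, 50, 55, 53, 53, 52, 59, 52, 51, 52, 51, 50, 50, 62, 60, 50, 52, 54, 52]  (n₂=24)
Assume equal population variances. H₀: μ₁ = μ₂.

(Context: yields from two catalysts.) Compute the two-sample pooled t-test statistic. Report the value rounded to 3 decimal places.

test statistic = -15.647

x̄₁=31.500, s₁=2.673, n₁=8
x̄₂=54.250, s₂=3.791, n₂=24
s_p² = [7·2.673² + 23·3.791²]/30 = 12.6833
SE = √(s_p²·(1/8+1/24)) = 1.4539
t = (31.500−54.250)/1.4539 = -15.6473
df = 30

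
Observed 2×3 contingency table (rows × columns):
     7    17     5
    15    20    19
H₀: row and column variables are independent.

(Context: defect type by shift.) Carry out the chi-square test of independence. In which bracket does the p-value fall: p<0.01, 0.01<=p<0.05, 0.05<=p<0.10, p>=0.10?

Row totals [29, 54], col totals [22, 37, 24], n=83
χ² = (7−7.69)²/7.69 + (17−12.93)²/12.93 + (5−8.39)²/8.39 + (15−14.31)²/14.31 + (20−24.07)²/24.07 + (19−15.61)²/15.61 = 4.1669
df = 2
p-value (upper-tail) = 0.12450
→ bracket: p>=0.10

p-value bracket: p>=0.10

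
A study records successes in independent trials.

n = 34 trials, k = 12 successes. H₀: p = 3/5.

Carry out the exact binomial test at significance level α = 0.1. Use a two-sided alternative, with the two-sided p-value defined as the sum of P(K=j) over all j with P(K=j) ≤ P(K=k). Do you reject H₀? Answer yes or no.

Exact binomial: n=34, k=12, p₀=3/5=0.6000
P(X=j) = C(n,j)·p₀^j·(1−p₀)^(n−j); p = Σ P(X=j) over j with P(X=j) ≤ P(X=12)
p-value (two-sided) = 0.00450
At α=0.1: p < α → reject H₀

reject H₀: yes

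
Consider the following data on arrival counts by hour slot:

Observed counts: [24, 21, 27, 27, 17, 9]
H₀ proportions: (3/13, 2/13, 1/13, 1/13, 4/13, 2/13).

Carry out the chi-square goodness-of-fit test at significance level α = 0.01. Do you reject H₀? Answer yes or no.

n = 125; E_i = n·p_i = [28.85, 19.23, 9.62, 9.62, 38.46, 19.23]
χ² = (24−28.85)²/28.85 + (21−19.23)²/19.23 + (27−9.62)²/9.62 + (27−9.62)²/9.62 + (17−38.46)²/38.46 + (9−19.23)²/19.23 = 81.2580
df = 5
p-value (upper-tail) = 0.00000
At α=0.01: p < α → reject H₀

reject H₀: yes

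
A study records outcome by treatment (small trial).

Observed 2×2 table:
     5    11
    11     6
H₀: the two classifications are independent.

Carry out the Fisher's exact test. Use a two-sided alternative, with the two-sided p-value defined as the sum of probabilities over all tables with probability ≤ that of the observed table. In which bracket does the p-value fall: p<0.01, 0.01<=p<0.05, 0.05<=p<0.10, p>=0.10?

Margins: r₁=16, r₂=17, c₁=16, c₂=17, n=33
p_obs = C(16,5)·C(17,11)/C(33,16); sum pmf over tables with pmf ≤ p_obs
p-value (two-sided) = 0.08441
→ bracket: 0.05<=p<0.10

p-value bracket: 0.05<=p<0.10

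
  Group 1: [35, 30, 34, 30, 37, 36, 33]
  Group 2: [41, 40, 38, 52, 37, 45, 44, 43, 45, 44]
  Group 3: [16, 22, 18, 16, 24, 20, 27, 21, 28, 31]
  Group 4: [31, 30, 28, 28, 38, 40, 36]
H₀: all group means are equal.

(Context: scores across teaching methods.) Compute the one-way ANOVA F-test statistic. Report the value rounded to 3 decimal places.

test statistic = 35.762

Group means [33.57, 42.90, 22.30, 33.00], grand mean 32.882
SSB = Σnᵢ(x̄ᵢ−x̄)² = 2126.815; SSW = ΣΣ(x−x̄ᵢ)² = 594.714
MSB = 2126.815/3 = 708.9384; MSW = 594.714/30 = 19.8238
F = MSB/MSW = 35.7620
df = (3, 30)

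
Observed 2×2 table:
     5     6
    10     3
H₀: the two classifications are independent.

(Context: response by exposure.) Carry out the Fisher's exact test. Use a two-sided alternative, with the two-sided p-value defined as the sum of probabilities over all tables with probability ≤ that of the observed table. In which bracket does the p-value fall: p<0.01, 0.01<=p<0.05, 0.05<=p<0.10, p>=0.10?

Margins: r₁=11, r₂=13, c₁=15, c₂=9, n=24
p_obs = C(11,5)·C(13,10)/C(24,15); sum pmf over tables with pmf ≤ p_obs
p-value (two-sided) = 0.20598
→ bracket: p>=0.10

p-value bracket: p>=0.10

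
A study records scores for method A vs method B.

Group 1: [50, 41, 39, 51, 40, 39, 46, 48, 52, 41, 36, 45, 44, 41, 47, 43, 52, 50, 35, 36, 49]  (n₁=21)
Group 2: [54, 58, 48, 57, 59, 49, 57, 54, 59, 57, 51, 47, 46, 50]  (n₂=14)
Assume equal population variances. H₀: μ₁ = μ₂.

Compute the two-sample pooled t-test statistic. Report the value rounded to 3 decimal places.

test statistic = -5.150

x̄₁=44.048, s₁=5.509, n₁=21
x̄₂=53.286, s₂=4.681, n₂=14
s_p² = [20·5.509² + 13·4.681²]/33 = 27.0245
SE = √(s_p²·(1/21+1/14)) = 1.7937
t = (44.048−53.286)/1.7937 = -5.1504
df = 33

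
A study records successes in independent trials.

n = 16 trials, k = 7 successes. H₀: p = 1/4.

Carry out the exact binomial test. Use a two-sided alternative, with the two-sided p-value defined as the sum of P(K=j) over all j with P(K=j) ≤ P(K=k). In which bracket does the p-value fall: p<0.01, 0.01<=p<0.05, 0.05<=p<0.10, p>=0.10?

p-value bracket: 0.05<=p<0.10

Exact binomial: n=16, k=7, p₀=1/4=0.2500
P(X=j) = C(n,j)·p₀^j·(1−p₀)^(n−j); p = Σ P(X=j) over j with P(X=j) ≤ P(X=7)
p-value (two-sided) = 0.08958
→ bracket: 0.05<=p<0.10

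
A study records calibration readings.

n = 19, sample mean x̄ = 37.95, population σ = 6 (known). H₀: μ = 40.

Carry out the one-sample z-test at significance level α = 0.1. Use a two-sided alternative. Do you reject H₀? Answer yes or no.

reject H₀: no

SE = σ/√n = 6/√19 = 1.3765
z = (x̄−μ₀)/SE = (37.95−40)/1.3765 = -1.4893
p-value (two-sided) = 0.13641
At α=0.1: p ≥ α → fail to reject H₀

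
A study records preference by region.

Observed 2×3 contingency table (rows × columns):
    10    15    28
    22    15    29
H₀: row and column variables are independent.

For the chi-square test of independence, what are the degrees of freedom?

df = (r−1)(c−1) = (2−1)·(3−1) = 2

degrees of freedom = 2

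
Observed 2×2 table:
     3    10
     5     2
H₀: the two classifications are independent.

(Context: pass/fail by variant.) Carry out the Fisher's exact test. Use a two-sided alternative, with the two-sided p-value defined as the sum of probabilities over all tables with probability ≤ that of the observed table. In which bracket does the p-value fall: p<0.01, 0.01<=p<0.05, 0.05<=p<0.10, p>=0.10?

Margins: r₁=13, r₂=7, c₁=8, c₂=12, n=20
p_obs = C(13,3)·C(7,5)/C(20,8); sum pmf over tables with pmf ≤ p_obs
p-value (two-sided) = 0.06233
→ bracket: 0.05<=p<0.10

p-value bracket: 0.05<=p<0.10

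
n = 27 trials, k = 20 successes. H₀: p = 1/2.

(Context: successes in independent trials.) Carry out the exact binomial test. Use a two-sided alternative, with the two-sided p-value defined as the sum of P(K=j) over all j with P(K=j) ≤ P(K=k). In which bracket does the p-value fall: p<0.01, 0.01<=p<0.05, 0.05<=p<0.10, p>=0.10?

Exact binomial: n=27, k=20, p₀=1/2=0.5000
P(X=j) = C(n,j)·p₀^j·(1−p₀)^(n−j); p = Σ P(X=j) over j with P(X=j) ≤ P(X=20)
p-value (two-sided) = 0.01916
→ bracket: 0.01<=p<0.05

p-value bracket: 0.01<=p<0.05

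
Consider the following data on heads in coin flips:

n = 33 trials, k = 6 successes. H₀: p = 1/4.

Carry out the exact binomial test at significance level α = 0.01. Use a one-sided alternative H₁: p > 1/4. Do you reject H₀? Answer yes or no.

reject H₀: no

Exact binomial: n=33, k=6, p₀=1/4=0.2500
P(X≥6) from Σ C(n,i)·p₀^i·(1−p₀)^(n−i)
p-value (one-sided, H₁ greater) = 0.86781
At α=0.01: p ≥ α → fail to reject H₀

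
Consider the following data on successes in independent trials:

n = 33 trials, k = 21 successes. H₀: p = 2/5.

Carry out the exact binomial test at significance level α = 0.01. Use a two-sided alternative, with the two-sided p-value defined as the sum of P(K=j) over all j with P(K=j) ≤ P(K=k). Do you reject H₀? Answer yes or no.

Exact binomial: n=33, k=21, p₀=2/5=0.4000
P(X=j) = C(n,j)·p₀^j·(1−p₀)^(n−j); p = Σ P(X=j) over j with P(X=j) ≤ P(X=21)
p-value (two-sided) = 0.00714
At α=0.01: p < α → reject H₀

reject H₀: yes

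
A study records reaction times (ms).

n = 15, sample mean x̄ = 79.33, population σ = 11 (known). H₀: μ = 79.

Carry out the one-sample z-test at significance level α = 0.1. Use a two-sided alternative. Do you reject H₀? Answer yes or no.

reject H₀: no

SE = σ/√n = 11/√15 = 2.8402
z = (x̄−μ₀)/SE = (79.33−79)/2.8402 = 0.1162
p-value (two-sided) = 0.90750
At α=0.1: p ≥ α → fail to reject H₀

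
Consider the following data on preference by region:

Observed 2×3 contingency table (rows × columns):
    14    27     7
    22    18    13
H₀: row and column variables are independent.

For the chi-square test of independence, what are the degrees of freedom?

df = (r−1)(c−1) = (2−1)·(3−1) = 2

degrees of freedom = 2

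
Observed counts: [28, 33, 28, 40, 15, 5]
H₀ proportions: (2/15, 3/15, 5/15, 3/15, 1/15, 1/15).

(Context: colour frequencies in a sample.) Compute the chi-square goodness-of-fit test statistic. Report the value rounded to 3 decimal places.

n = 149; E_i = n·p_i = [19.87, 29.80, 49.67, 29.80, 9.93, 9.93]
χ² = (28−19.87)²/19.87 + (33−29.80)²/29.80 + (28−49.67)²/49.67 + (40−29.80)²/29.80 + (15−9.93)²/9.93 + (5−9.93)²/9.93 = 21.6510
df = 5

test statistic = 21.651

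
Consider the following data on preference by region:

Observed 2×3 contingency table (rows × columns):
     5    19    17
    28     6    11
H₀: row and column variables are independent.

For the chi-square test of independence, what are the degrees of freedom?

df = (r−1)(c−1) = (2−1)·(3−1) = 2

degrees of freedom = 2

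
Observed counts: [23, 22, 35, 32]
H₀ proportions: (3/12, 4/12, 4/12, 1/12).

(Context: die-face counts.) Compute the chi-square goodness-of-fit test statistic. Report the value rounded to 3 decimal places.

n = 112; E_i = n·p_i = [28.00, 37.33, 37.33, 9.33]
χ² = (23−28.00)²/28.00 + (22−37.33)²/37.33 + (35−37.33)²/37.33 + (32−9.33)²/9.33 = 62.3839
df = 3

test statistic = 62.384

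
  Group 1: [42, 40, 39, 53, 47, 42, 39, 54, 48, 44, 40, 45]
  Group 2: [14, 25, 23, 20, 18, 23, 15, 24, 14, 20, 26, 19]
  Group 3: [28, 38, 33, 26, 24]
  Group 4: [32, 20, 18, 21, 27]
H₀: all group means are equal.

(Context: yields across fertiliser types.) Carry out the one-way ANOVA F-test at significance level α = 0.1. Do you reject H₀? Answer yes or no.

Group means [44.42, 20.08, 29.80, 23.60], grand mean 30.618
SSB = Σnᵢ(x̄ᵢ−x̄)² = 3866.196; SSW = ΣΣ(x−x̄ᵢ)² = 753.833
MSB = 3866.196/3 = 1288.7320; MSW = 753.833/30 = 25.1278
F = MSB/MSW = 51.2871
df = (3, 30)
p-value (upper-tail) = 0.00000
At α=0.1: p < α → reject H₀

reject H₀: yes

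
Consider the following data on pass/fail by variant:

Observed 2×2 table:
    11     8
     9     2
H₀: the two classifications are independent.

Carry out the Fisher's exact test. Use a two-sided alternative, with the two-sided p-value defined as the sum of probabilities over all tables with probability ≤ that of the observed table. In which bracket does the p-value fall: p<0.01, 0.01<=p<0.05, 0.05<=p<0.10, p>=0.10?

p-value bracket: p>=0.10

Margins: r₁=19, r₂=11, c₁=20, c₂=10, n=30
p_obs = C(19,11)·C(11,9)/C(30,20); sum pmf over tables with pmf ≤ p_obs
p-value (two-sided) = 0.24647
→ bracket: p>=0.10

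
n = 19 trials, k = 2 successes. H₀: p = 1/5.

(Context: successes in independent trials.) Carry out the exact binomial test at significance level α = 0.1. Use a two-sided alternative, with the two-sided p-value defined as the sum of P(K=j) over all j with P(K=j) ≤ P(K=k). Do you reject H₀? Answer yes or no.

reject H₀: no

Exact binomial: n=19, k=2, p₀=1/5=0.2000
P(X=j) = C(n,j)·p₀^j·(1−p₀)^(n−j); p = Σ P(X=j) over j with P(X=j) ≤ P(X=2)
p-value (two-sided) = 0.39995
At α=0.1: p ≥ α → fail to reject H₀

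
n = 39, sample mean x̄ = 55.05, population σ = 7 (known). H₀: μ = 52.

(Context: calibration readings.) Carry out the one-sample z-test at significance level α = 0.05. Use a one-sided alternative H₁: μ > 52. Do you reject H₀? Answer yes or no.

SE = σ/√n = 7/√39 = 1.1209
z = (x̄−μ₀)/SE = (55.05−52)/1.1209 = 2.7210
p-value (one-sided, H₁ greater) = 0.00325
At α=0.05: p < α → reject H₀

reject H₀: yes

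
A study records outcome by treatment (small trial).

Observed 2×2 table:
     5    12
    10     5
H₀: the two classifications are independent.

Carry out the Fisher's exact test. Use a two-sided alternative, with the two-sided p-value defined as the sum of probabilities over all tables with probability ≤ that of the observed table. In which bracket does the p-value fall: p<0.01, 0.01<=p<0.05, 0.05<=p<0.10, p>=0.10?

Margins: r₁=17, r₂=15, c₁=15, c₂=17, n=32
p_obs = C(17,5)·C(15,10)/C(32,15); sum pmf over tables with pmf ≤ p_obs
p-value (two-sided) = 0.07446
→ bracket: 0.05<=p<0.10

p-value bracket: 0.05<=p<0.10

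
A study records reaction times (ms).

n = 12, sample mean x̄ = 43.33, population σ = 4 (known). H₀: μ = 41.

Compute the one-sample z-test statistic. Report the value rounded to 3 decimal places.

SE = σ/√n = 4/√12 = 1.1547
z = (x̄−μ₀)/SE = (43.33−41)/1.1547 = 2.0178

test statistic = 2.018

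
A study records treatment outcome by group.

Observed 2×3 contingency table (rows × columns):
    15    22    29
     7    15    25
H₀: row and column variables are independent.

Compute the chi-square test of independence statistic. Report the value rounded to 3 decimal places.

test statistic = 1.374

Row totals [66, 47], col totals [22, 37, 54], n=113
χ² = (15−12.85)²/12.85 + (22−21.61)²/21.61 + (29−31.54)²/31.54 + (7−9.15)²/9.15 + (15−15.39)²/15.39 + (25−22.46)²/22.46 = 1.3739
df = 2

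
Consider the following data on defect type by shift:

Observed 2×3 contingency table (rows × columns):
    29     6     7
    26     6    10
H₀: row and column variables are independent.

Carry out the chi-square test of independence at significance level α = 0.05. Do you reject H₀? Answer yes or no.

Row totals [42, 42], col totals [55, 12, 17], n=84
χ² = (29−27.50)²/27.50 + (6−6.00)²/6.00 + (7−8.50)²/8.50 + (26−27.50)²/27.50 + (6−6.00)²/6.00 + (10−8.50)²/8.50 = 0.6930
df = 2
p-value (upper-tail) = 0.70714
At α=0.05: p ≥ α → fail to reject H₀

reject H₀: no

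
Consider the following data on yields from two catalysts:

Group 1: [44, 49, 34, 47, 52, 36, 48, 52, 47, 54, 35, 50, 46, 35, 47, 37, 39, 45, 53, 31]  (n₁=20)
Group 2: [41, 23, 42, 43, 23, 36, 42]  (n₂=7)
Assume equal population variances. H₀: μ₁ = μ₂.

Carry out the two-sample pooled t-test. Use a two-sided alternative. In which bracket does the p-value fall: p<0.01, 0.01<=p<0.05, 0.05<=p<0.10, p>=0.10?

x̄₁=44.050, s₁=7.207, n₁=20
x̄₂=35.714, s₂=8.976, n₂=7
s_p² = [19·7.207² + 6·8.976²]/25 = 58.8151
SE = √(s_p²·(1/20+1/7)) = 3.3679
t = (44.050−35.714)/3.3679 = 2.4750
df = 25
p-value (two-sided) = 0.02046
→ bracket: 0.01<=p<0.05

p-value bracket: 0.01<=p<0.05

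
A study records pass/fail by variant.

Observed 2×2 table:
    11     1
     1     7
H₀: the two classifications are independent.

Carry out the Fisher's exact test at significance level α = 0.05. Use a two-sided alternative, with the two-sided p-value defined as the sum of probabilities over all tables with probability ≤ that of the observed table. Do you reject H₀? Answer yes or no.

reject H₀: yes

Margins: r₁=12, r₂=8, c₁=12, c₂=8, n=20
p_obs = C(12,11)·C(8,1)/C(20,12); sum pmf over tables with pmf ≤ p_obs
p-value (two-sided) = 0.00077
At α=0.05: p < α → reject H₀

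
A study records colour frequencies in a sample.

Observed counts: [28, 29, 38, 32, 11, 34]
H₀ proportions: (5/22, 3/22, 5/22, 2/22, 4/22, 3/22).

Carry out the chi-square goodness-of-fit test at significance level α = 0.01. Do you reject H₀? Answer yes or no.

reject H₀: yes

n = 172; E_i = n·p_i = [39.09, 23.45, 39.09, 15.64, 31.27, 23.45]
χ² = (28−39.09)²/39.09 + (29−23.45)²/23.45 + (38−39.09)²/39.09 + (32−15.64)²/15.64 + (11−31.27)²/31.27 + (34−23.45)²/23.45 = 39.4963
df = 5
p-value (upper-tail) = 0.00000
At α=0.01: p < α → reject H₀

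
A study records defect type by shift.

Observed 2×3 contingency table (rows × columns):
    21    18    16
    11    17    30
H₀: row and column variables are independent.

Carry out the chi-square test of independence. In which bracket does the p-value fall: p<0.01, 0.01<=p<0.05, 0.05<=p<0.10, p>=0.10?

Row totals [55, 58], col totals [32, 35, 46], n=113
χ² = (21−15.58)²/15.58 + (18−17.04)²/17.04 + (16−22.39)²/22.39 + (11−16.42)²/16.42 + (17−17.96)²/17.96 + (30−23.61)²/23.61 = 7.3400
df = 2
p-value (upper-tail) = 0.02548
→ bracket: 0.01<=p<0.05

p-value bracket: 0.01<=p<0.05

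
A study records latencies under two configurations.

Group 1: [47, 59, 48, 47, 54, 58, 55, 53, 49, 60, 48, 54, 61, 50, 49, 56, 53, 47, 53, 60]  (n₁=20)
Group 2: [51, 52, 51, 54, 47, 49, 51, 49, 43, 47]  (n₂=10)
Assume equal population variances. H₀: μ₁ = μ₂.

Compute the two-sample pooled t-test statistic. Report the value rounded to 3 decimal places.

x̄₁=53.050, s₁=4.796, n₁=20
x̄₂=49.400, s₂=3.134, n₂=10
s_p² = [19·4.796² + 9·3.134²]/28 = 18.7625
SE = √(s_p²·(1/20+1/10)) = 1.6776
t = (53.050−49.400)/1.6776 = 2.1757
df = 28

test statistic = 2.176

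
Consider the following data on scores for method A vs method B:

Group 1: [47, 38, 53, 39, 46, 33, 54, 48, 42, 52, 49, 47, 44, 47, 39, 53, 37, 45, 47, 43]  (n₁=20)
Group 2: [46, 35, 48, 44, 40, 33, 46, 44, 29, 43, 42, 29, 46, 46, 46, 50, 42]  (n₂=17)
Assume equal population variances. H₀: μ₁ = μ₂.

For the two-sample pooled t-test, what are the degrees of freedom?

degrees of freedom = 35

df = n₁ + n₂ − 2 = 20 + 17 − 2 = 35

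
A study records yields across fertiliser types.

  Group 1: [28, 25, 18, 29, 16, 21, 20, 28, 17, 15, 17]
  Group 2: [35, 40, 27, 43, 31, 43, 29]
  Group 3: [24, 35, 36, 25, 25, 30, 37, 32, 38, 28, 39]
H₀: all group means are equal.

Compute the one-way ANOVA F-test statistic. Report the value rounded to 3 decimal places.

Group means [21.27, 35.43, 31.73], grand mean 28.655
SSB = Σnᵢ(x̄ᵢ−x̄)² = 1024.474; SSW = ΣΣ(x−x̄ᵢ)² = 864.078
MSB = 1024.474/2 = 512.2369; MSW = 864.078/26 = 33.2338
F = MSB/MSW = 15.4131
df = (2, 26)

test statistic = 15.413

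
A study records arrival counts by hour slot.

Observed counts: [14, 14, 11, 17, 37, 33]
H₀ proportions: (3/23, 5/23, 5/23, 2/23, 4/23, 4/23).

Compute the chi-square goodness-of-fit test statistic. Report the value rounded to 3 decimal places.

n = 126; E_i = n·p_i = [16.43, 27.39, 27.39, 10.96, 21.91, 21.91]
χ² = (14−16.43)²/16.43 + (14−27.39)²/27.39 + (11−27.39)²/27.39 + (17−10.96)²/10.96 + (37−21.91)²/21.91 + (33−21.91)²/21.91 = 36.0466
df = 5

test statistic = 36.047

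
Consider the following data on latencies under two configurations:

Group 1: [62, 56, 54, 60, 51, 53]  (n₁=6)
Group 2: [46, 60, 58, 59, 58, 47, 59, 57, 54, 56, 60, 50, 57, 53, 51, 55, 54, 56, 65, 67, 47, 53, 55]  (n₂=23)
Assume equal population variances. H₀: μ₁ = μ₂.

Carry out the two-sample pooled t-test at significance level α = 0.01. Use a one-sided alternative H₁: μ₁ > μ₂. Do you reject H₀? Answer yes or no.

x̄₁=56.000, s₁=4.243, n₁=6
x̄₂=55.522, s₂=5.256, n₂=23
s_p² = [5·4.243² + 22·5.256²]/27 = 25.8422
SE = √(s_p²·(1/6+1/23)) = 2.3304
t = (56.000−55.522)/2.3304 = 0.2052
df = 27
p-value (one-sided, H₁ greater) = 0.41947
At α=0.01: p ≥ α → fail to reject H₀

reject H₀: no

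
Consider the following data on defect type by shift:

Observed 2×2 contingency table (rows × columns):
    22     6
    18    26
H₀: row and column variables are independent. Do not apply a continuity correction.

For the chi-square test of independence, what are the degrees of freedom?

df = (r−1)(c−1) = (2−1)·(2−1) = 1

degrees of freedom = 1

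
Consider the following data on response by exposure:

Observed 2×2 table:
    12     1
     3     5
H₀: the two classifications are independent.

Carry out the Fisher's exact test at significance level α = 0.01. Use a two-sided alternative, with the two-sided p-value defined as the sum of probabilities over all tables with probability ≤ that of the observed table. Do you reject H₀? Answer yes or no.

reject H₀: no

Margins: r₁=13, r₂=8, c₁=15, c₂=6, n=21
p_obs = C(13,12)·C(8,3)/C(21,15); sum pmf over tables with pmf ≤ p_obs
p-value (two-sided) = 0.01393
At α=0.01: p ≥ α → fail to reject H₀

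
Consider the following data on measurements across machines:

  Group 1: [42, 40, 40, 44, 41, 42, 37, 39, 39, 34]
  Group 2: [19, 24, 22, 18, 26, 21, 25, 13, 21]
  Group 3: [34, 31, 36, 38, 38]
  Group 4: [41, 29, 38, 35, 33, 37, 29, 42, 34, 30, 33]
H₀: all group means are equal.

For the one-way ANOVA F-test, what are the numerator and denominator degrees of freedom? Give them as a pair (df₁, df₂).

degrees of freedom = [3, 31]

k = 4 groups, N = 35 total
df = (k−1, N−k) = (4−1, 35−4) = (3, 31)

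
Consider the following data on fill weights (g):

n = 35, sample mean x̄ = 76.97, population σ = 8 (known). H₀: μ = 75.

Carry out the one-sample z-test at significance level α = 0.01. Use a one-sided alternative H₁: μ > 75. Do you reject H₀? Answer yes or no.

SE = σ/√n = 8/√35 = 1.3522
z = (x̄−μ₀)/SE = (76.97−75)/1.3522 = 1.4568
p-value (one-sided, H₁ greater) = 0.07258
At α=0.01: p ≥ α → fail to reject H₀

reject H₀: no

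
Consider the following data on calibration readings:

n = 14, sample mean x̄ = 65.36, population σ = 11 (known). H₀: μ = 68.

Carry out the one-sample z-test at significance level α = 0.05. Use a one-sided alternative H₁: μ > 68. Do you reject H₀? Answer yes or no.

SE = σ/√n = 11/√14 = 2.9399
z = (x̄−μ₀)/SE = (65.36−68)/2.9399 = -0.8980
p-value (one-sided, H₁ greater) = 0.81541
At α=0.05: p ≥ α → fail to reject H₀

reject H₀: no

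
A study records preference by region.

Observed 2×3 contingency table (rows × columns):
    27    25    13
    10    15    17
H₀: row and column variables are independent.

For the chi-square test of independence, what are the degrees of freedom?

degrees of freedom = 2

df = (r−1)(c−1) = (2−1)·(3−1) = 2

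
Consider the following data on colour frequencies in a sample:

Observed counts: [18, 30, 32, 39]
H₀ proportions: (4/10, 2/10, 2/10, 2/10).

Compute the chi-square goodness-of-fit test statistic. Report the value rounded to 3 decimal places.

test statistic = 32.555

n = 119; E_i = n·p_i = [47.60, 23.80, 23.80, 23.80]
χ² = (18−47.60)²/47.60 + (30−23.80)²/23.80 + (32−23.80)²/23.80 + (39−23.80)²/23.80 = 32.5546
df = 3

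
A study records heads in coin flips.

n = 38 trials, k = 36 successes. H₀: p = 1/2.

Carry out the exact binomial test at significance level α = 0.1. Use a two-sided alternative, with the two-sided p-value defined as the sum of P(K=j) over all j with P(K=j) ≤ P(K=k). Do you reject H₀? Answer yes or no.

Exact binomial: n=38, k=36, p₀=1/2=0.5000
P(X=j) = C(n,j)·p₀^j·(1−p₀)^(n−j); p = Σ P(X=j) over j with P(X=j) ≤ P(X=36)
p-value (two-sided) = 0.00000
At α=0.1: p < α → reject H₀

reject H₀: yes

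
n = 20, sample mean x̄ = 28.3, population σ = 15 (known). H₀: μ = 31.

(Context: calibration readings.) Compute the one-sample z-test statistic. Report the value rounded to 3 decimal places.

test statistic = -0.805

SE = σ/√n = 15/√20 = 3.3541
z = (x̄−μ₀)/SE = (28.3−31)/3.3541 = -0.8050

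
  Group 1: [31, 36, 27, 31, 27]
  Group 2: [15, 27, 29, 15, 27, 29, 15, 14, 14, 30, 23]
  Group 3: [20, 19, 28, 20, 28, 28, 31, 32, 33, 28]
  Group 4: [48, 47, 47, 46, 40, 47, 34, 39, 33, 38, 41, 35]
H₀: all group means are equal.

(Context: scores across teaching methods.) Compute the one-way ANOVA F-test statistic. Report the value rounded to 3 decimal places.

Group means [30.40, 21.64, 26.70, 41.25], grand mean 30.316
SSB = Σnᵢ(x̄ᵢ−x̄)² = 2394.115; SSW = ΣΣ(x−x̄ᵢ)² = 1128.095
MSB = 2394.115/3 = 798.0384; MSW = 1128.095/34 = 33.1793
F = MSB/MSW = 24.0523
df = (3, 34)

test statistic = 24.052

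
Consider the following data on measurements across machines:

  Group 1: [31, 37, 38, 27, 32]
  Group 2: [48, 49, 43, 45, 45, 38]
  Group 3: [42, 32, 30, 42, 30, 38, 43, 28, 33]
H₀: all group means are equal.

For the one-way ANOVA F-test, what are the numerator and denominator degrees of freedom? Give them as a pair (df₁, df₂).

degrees of freedom = [2, 17]

k = 3 groups, N = 20 total
df = (k−1, N−k) = (3−1, 20−3) = (2, 17)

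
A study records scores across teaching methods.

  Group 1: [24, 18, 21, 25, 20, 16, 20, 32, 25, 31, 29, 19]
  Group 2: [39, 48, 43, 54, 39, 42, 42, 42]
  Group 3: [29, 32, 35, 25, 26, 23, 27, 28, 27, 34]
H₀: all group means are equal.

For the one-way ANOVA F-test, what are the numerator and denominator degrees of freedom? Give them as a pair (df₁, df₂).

k = 3 groups, N = 30 total
df = (k−1, N−k) = (3−1, 30−3) = (2, 27)

degrees of freedom = [2, 27]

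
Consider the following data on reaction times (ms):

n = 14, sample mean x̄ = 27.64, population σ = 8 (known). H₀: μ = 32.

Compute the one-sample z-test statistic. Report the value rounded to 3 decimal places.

test statistic = -2.039

SE = σ/√n = 8/√14 = 2.1381
z = (x̄−μ₀)/SE = (27.64−32)/2.1381 = -2.0392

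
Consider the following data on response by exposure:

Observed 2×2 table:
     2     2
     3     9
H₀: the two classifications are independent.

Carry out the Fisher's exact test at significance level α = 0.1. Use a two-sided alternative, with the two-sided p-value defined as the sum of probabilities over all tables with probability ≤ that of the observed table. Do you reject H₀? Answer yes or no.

reject H₀: no

Margins: r₁=4, r₂=12, c₁=5, c₂=11, n=16
p_obs = C(4,2)·C(12,3)/C(16,5); sum pmf over tables with pmf ≤ p_obs
p-value (two-sided) = 0.54670
At α=0.1: p ≥ α → fail to reject H₀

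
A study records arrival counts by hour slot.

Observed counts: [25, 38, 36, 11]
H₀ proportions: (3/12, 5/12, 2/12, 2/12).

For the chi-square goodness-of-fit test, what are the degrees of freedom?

df = k − 1 = 4 − 1 = 3

degrees of freedom = 3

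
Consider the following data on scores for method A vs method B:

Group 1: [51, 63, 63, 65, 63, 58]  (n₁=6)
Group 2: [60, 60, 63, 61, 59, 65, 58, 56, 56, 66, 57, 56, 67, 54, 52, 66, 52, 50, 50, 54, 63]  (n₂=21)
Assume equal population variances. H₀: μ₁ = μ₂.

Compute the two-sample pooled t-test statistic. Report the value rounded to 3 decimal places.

x̄₁=60.500, s₁=5.206, n₁=6
x̄₂=58.333, s₂=5.332, n₂=21
s_p² = [5·5.206² + 20·5.332²]/25 = 28.1667
SE = √(s_p²·(1/6+1/21)) = 2.4568
t = (60.500−58.333)/2.4568 = 0.8819
df = 25

test statistic = 0.882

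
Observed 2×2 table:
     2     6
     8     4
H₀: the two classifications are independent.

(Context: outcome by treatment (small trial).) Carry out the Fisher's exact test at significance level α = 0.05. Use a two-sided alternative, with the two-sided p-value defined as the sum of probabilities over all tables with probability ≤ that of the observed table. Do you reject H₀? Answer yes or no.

Margins: r₁=8, r₂=12, c₁=10, c₂=10, n=20
p_obs = C(8,2)·C(12,8)/C(20,10); sum pmf over tables with pmf ≤ p_obs
p-value (two-sided) = 0.16980
At α=0.05: p ≥ α → fail to reject H₀

reject H₀: no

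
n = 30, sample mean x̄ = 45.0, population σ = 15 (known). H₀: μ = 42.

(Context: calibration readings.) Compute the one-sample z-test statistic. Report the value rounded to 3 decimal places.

SE = σ/√n = 15/√30 = 2.7386
z = (x̄−μ₀)/SE = (45.0−42)/2.7386 = 1.0954

test statistic = 1.095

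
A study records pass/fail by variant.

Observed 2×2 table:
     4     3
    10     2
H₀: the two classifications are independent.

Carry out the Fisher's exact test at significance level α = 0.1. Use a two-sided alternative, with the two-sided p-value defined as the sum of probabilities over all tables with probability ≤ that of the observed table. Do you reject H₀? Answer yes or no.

Margins: r₁=7, r₂=12, c₁=14, c₂=5, n=19
p_obs = C(7,4)·C(12,10)/C(19,14); sum pmf over tables with pmf ≤ p_obs
p-value (two-sided) = 0.30470
At α=0.1: p ≥ α → fail to reject H₀

reject H₀: no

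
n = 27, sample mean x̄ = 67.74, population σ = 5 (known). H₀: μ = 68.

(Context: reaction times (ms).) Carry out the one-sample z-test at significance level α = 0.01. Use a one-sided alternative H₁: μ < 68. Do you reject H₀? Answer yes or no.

reject H₀: no

SE = σ/√n = 5/√27 = 0.9623
z = (x̄−μ₀)/SE = (67.74−68)/0.9623 = -0.2702
p-value (one-sided, H₁ less) = 0.39350
At α=0.01: p ≥ α → fail to reject H₀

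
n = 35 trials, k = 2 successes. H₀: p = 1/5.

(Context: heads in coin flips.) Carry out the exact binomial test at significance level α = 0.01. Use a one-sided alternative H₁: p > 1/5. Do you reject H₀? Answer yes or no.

reject H₀: no

Exact binomial: n=35, k=2, p₀=1/5=0.2000
P(X≥2) from Σ C(n,i)·p₀^i·(1−p₀)^(n−i)
p-value (one-sided, H₁ greater) = 0.99604
At α=0.01: p ≥ α → fail to reject H₀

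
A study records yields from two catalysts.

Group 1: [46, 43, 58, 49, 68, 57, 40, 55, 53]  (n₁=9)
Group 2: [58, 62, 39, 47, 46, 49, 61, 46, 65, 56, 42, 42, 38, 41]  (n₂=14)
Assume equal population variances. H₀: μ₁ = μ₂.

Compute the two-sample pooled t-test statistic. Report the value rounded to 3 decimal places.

test statistic = 0.698

x̄₁=52.111, s₁=8.638, n₁=9
x̄₂=49.429, s₂=9.205, n₂=14
s_p² = [8·8.638² + 13·9.205²]/21 = 80.8723
SE = √(s_p²·(1/9+1/14)) = 3.8422
t = (52.111−49.429)/3.8422 = 0.6982
df = 21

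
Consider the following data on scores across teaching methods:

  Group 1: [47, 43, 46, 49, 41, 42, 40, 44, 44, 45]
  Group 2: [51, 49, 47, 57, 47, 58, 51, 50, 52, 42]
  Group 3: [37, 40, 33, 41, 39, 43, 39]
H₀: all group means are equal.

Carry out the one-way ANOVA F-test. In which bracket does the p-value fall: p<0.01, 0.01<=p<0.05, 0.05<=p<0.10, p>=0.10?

Group means [44.10, 50.40, 38.86], grand mean 45.074
SSB = Σnᵢ(x̄ᵢ−x̄)² = 563.695; SSW = ΣΣ(x−x̄ᵢ)² = 330.157
MSB = 563.695/2 = 281.8474; MSW = 330.157/24 = 13.7565
F = MSB/MSW = 20.4882
df = (2, 24)
p-value (upper-tail) = 0.00001
→ bracket: p<0.01

p-value bracket: p<0.01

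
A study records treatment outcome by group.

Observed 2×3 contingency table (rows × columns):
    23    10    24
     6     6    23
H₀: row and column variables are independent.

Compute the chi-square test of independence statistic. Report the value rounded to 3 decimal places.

Row totals [57, 35], col totals [29, 16, 47], n=92
χ² = (23−17.97)²/17.97 + (10−9.91)²/9.91 + (24−29.12)²/29.12 + (6−11.03)²/11.03 + (6−6.09)²/6.09 + (23−17.88)²/17.88 = 6.0732
df = 2

test statistic = 6.073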